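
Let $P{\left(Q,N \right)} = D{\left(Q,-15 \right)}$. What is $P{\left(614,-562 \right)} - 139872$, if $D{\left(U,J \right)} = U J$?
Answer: $-149082$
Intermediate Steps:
$D{\left(U,J \right)} = J U$
$P{\left(Q,N \right)} = - 15 Q$
$P{\left(614,-562 \right)} - 139872 = \left(-15\right) 614 - 139872 = -9210 - 139872 = -149082$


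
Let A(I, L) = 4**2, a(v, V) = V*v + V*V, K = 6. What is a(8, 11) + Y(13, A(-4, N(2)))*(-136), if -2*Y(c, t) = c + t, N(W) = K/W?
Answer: 2181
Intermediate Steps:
N(W) = 6/W
a(v, V) = V**2 + V*v (a(v, V) = V*v + V**2 = V**2 + V*v)
A(I, L) = 16
Y(c, t) = -c/2 - t/2 (Y(c, t) = -(c + t)/2 = -c/2 - t/2)
a(8, 11) + Y(13, A(-4, N(2)))*(-136) = 11*(11 + 8) + (-1/2*13 - 1/2*16)*(-136) = 11*19 + (-13/2 - 8)*(-136) = 209 - 29/2*(-136) = 209 + 1972 = 2181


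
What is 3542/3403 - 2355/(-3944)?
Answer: 21983713/13421432 ≈ 1.6380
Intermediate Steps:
3542/3403 - 2355/(-3944) = 3542*(1/3403) - 2355*(-1/3944) = 3542/3403 + 2355/3944 = 21983713/13421432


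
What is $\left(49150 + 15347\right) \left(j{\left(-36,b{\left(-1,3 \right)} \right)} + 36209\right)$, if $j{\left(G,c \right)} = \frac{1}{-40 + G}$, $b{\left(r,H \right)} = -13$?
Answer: $\frac{177488197851}{76} \approx 2.3354 \cdot 10^{9}$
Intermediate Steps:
$\left(49150 + 15347\right) \left(j{\left(-36,b{\left(-1,3 \right)} \right)} + 36209\right) = \left(49150 + 15347\right) \left(\frac{1}{-40 - 36} + 36209\right) = 64497 \left(\frac{1}{-76} + 36209\right) = 64497 \left(- \frac{1}{76} + 36209\right) = 64497 \cdot \frac{2751883}{76} = \frac{177488197851}{76}$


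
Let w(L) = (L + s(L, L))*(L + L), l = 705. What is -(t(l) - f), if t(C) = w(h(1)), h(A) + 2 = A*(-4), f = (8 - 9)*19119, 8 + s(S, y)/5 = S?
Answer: -20031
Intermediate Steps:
s(S, y) = -40 + 5*S
f = -19119 (f = -1*19119 = -19119)
h(A) = -2 - 4*A (h(A) = -2 + A*(-4) = -2 - 4*A)
w(L) = 2*L*(-40 + 6*L) (w(L) = (L + (-40 + 5*L))*(L + L) = (-40 + 6*L)*(2*L) = 2*L*(-40 + 6*L))
t(C) = 912 (t(C) = 4*(-2 - 4*1)*(-20 + 3*(-2 - 4*1)) = 4*(-2 - 4)*(-20 + 3*(-2 - 4)) = 4*(-6)*(-20 + 3*(-6)) = 4*(-6)*(-20 - 18) = 4*(-6)*(-38) = 912)
-(t(l) - f) = -(912 - 1*(-19119)) = -(912 + 19119) = -1*20031 = -20031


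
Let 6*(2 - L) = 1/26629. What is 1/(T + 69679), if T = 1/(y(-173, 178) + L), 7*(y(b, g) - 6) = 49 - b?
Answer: 44417165/3094944758453 ≈ 1.4352e-5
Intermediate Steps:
L = 319547/159774 (L = 2 - ⅙/26629 = 2 - ⅙*1/26629 = 2 - 1/159774 = 319547/159774 ≈ 2.0000)
y(b, g) = 13 - b/7 (y(b, g) = 6 + (49 - b)/7 = 6 + (7 - b/7) = 13 - b/7)
T = 1118418/44417165 (T = 1/((13 - ⅐*(-173)) + 319547/159774) = 1/((13 + 173/7) + 319547/159774) = 1/(264/7 + 319547/159774) = 1/(44417165/1118418) = 1118418/44417165 ≈ 0.025180)
1/(T + 69679) = 1/(1118418/44417165 + 69679) = 1/(3094944758453/44417165) = 44417165/3094944758453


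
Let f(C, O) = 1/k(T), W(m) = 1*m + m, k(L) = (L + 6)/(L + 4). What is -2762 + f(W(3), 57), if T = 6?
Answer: -16567/6 ≈ -2761.2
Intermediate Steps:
k(L) = (6 + L)/(4 + L)
W(m) = 2*m (W(m) = m + m = 2*m)
f(C, O) = ⅚ (f(C, O) = 1/((6 + 6)/(4 + 6)) = 1/(12/10) = 1/((⅒)*12) = 1/(6/5) = ⅚)
-2762 + f(W(3), 57) = -2762 + ⅚ = -16567/6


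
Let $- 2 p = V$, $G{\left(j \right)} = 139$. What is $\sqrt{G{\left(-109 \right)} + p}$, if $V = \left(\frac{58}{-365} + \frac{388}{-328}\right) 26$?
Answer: $\frac{\sqrt{140143124590}}{29930} \approx 12.508$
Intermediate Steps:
$V = - \frac{522093}{14965}$ ($V = \left(58 \left(- \frac{1}{365}\right) + 388 \left(- \frac{1}{328}\right)\right) 26 = \left(- \frac{58}{365} - \frac{97}{82}\right) 26 = \left(- \frac{40161}{29930}\right) 26 = - \frac{522093}{14965} \approx -34.888$)
$p = \frac{522093}{29930}$ ($p = \left(- \frac{1}{2}\right) \left(- \frac{522093}{14965}\right) = \frac{522093}{29930} \approx 17.444$)
$\sqrt{G{\left(-109 \right)} + p} = \sqrt{139 + \frac{522093}{29930}} = \sqrt{\frac{4682363}{29930}} = \frac{\sqrt{140143124590}}{29930}$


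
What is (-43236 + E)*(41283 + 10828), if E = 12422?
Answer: -1605748354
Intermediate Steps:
(-43236 + E)*(41283 + 10828) = (-43236 + 12422)*(41283 + 10828) = -30814*52111 = -1605748354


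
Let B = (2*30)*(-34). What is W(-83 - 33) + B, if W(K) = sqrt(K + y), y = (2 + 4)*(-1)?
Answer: -2040 + I*sqrt(122) ≈ -2040.0 + 11.045*I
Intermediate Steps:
y = -6 (y = 6*(-1) = -6)
B = -2040 (B = 60*(-34) = -2040)
W(K) = sqrt(-6 + K) (W(K) = sqrt(K - 6) = sqrt(-6 + K))
W(-83 - 33) + B = sqrt(-6 + (-83 - 33)) - 2040 = sqrt(-6 - 116) - 2040 = sqrt(-122) - 2040 = I*sqrt(122) - 2040 = -2040 + I*sqrt(122)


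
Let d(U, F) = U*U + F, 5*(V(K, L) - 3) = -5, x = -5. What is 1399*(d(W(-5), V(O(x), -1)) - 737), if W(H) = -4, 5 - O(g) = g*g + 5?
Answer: -1005881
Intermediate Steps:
O(g) = -g**2 (O(g) = 5 - (g*g + 5) = 5 - (g**2 + 5) = 5 - (5 + g**2) = 5 + (-5 - g**2) = -g**2)
V(K, L) = 2 (V(K, L) = 3 + (1/5)*(-5) = 3 - 1 = 2)
d(U, F) = F + U**2 (d(U, F) = U**2 + F = F + U**2)
1399*(d(W(-5), V(O(x), -1)) - 737) = 1399*((2 + (-4)**2) - 737) = 1399*((2 + 16) - 737) = 1399*(18 - 737) = 1399*(-719) = -1005881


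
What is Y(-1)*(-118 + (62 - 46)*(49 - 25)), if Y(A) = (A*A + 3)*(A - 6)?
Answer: -7448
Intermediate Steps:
Y(A) = (-6 + A)*(3 + A²) (Y(A) = (A² + 3)*(-6 + A) = (3 + A²)*(-6 + A) = (-6 + A)*(3 + A²))
Y(-1)*(-118 + (62 - 46)*(49 - 25)) = (-18 + (-1)³ - 6*(-1)² + 3*(-1))*(-118 + (62 - 46)*(49 - 25)) = (-18 - 1 - 6*1 - 3)*(-118 + 16*24) = (-18 - 1 - 6 - 3)*(-118 + 384) = -28*266 = -7448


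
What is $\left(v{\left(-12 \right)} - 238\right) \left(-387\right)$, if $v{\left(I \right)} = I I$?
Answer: $36378$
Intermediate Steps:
$v{\left(I \right)} = I^{2}$
$\left(v{\left(-12 \right)} - 238\right) \left(-387\right) = \left(\left(-12\right)^{2} - 238\right) \left(-387\right) = \left(144 - 238\right) \left(-387\right) = \left(-94\right) \left(-387\right) = 36378$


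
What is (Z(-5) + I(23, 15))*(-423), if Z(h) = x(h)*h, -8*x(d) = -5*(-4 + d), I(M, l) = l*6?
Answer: -399735/8 ≈ -49967.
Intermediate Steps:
I(M, l) = 6*l
x(d) = -5/2 + 5*d/8 (x(d) = -(-5)*(-4 + d)/8 = -(20 - 5*d)/8 = -5/2 + 5*d/8)
Z(h) = h*(-5/2 + 5*h/8) (Z(h) = (-5/2 + 5*h/8)*h = h*(-5/2 + 5*h/8))
(Z(-5) + I(23, 15))*(-423) = ((5/8)*(-5)*(-4 - 5) + 6*15)*(-423) = ((5/8)*(-5)*(-9) + 90)*(-423) = (225/8 + 90)*(-423) = (945/8)*(-423) = -399735/8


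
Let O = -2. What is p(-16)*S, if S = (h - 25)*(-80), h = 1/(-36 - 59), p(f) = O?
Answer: -76032/19 ≈ -4001.7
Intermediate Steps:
p(f) = -2
h = -1/95 (h = 1/(-95) = -1/95 ≈ -0.010526)
S = 38016/19 (S = (-1/95 - 25)*(-80) = -2376/95*(-80) = 38016/19 ≈ 2000.8)
p(-16)*S = -2*38016/19 = -76032/19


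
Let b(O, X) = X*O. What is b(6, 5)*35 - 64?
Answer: 986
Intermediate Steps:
b(O, X) = O*X
b(6, 5)*35 - 64 = (6*5)*35 - 64 = 30*35 - 64 = 1050 - 64 = 986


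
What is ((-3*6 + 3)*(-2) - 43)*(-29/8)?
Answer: 377/8 ≈ 47.125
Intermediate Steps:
((-3*6 + 3)*(-2) - 43)*(-29/8) = ((-18 + 3)*(-2) - 43)*(-29*1/8) = (-15*(-2) - 43)*(-29/8) = (30 - 43)*(-29/8) = -13*(-29/8) = 377/8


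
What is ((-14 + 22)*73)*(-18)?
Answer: -10512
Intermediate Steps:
((-14 + 22)*73)*(-18) = (8*73)*(-18) = 584*(-18) = -10512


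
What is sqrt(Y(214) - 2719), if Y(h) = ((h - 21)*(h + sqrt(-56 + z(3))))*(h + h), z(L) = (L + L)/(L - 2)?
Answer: sqrt(17674537 + 413020*I*sqrt(2)) ≈ 4204.7 + 69.46*I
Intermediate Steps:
z(L) = 2*L/(-2 + L) (z(L) = (2*L)/(-2 + L) = 2*L/(-2 + L))
Y(h) = 2*h*(-21 + h)*(h + 5*I*sqrt(2)) (Y(h) = ((h - 21)*(h + sqrt(-56 + 2*3/(-2 + 3))))*(h + h) = ((-21 + h)*(h + sqrt(-56 + 2*3/1)))*(2*h) = ((-21 + h)*(h + sqrt(-56 + 2*3*1)))*(2*h) = ((-21 + h)*(h + sqrt(-56 + 6)))*(2*h) = ((-21 + h)*(h + sqrt(-50)))*(2*h) = ((-21 + h)*(h + 5*I*sqrt(2)))*(2*h) = 2*h*(-21 + h)*(h + 5*I*sqrt(2)))
sqrt(Y(214) - 2719) = sqrt(2*214*(214**2 - 21*214 - 105*I*sqrt(2) + 5*I*214*sqrt(2)) - 2719) = sqrt(2*214*(45796 - 4494 - 105*I*sqrt(2) + 1070*I*sqrt(2)) - 2719) = sqrt(2*214*(41302 + 965*I*sqrt(2)) - 2719) = sqrt((17677256 + 413020*I*sqrt(2)) - 2719) = sqrt(17674537 + 413020*I*sqrt(2))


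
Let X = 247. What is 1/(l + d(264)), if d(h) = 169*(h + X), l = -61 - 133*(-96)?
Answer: 1/99066 ≈ 1.0094e-5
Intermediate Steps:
l = 12707 (l = -61 + 12768 = 12707)
d(h) = 41743 + 169*h (d(h) = 169*(h + 247) = 169*(247 + h) = 41743 + 169*h)
1/(l + d(264)) = 1/(12707 + (41743 + 169*264)) = 1/(12707 + (41743 + 44616)) = 1/(12707 + 86359) = 1/99066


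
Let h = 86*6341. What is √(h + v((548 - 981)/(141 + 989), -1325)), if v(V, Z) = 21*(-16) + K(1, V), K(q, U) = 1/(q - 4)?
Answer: 19*√13587/3 ≈ 738.23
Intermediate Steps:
K(q, U) = 1/(-4 + q)
v(V, Z) = -1009/3 (v(V, Z) = 21*(-16) + 1/(-4 + 1) = -336 + 1/(-3) = -336 - ⅓ = -1009/3)
h = 545326
√(h + v((548 - 981)/(141 + 989), -1325)) = √(545326 - 1009/3) = √(1634969/3) = 19*√13587/3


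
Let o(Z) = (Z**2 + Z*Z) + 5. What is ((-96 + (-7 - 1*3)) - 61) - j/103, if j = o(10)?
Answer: -17406/103 ≈ -168.99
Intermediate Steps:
o(Z) = 5 + 2*Z**2 (o(Z) = (Z**2 + Z**2) + 5 = 2*Z**2 + 5 = 5 + 2*Z**2)
j = 205 (j = 5 + 2*10**2 = 5 + 2*100 = 5 + 200 = 205)
((-96 + (-7 - 1*3)) - 61) - j/103 = ((-96 + (-7 - 1*3)) - 61) - 205/103 = ((-96 + (-7 - 3)) - 61) - 205/103 = ((-96 - 10) - 61) - 1*205/103 = (-106 - 61) - 205/103 = -167 - 205/103 = -17406/103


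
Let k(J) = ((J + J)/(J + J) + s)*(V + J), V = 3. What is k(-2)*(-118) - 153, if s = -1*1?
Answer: -153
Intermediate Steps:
s = -1
k(J) = 0 (k(J) = ((J + J)/(J + J) - 1)*(3 + J) = ((2*J)/((2*J)) - 1)*(3 + J) = ((2*J)*(1/(2*J)) - 1)*(3 + J) = (1 - 1)*(3 + J) = 0*(3 + J) = 0)
k(-2)*(-118) - 153 = 0*(-118) - 153 = 0 - 153 = -153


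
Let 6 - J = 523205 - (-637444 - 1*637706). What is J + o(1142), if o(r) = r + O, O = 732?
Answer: -1796475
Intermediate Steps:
o(r) = 732 + r (o(r) = r + 732 = 732 + r)
J = -1798349 (J = 6 - (523205 - (-637444 - 1*637706)) = 6 - (523205 - (-637444 - 637706)) = 6 - (523205 - 1*(-1275150)) = 6 - (523205 + 1275150) = 6 - 1*1798355 = 6 - 1798355 = -1798349)
J + o(1142) = -1798349 + (732 + 1142) = -1798349 + 1874 = -1796475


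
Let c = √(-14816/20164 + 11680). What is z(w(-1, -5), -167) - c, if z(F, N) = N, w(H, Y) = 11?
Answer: -167 - 2*√14718794/71 ≈ -275.07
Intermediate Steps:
c = 2*√14718794/71 (c = √(-14816*1/20164 + 11680) = √(-3704/5041 + 11680) = √(58875176/5041) = 2*√14718794/71 ≈ 108.07)
z(w(-1, -5), -167) - c = -167 - 2*√14718794/71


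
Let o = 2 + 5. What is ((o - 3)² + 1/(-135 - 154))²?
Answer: 21372129/83521 ≈ 255.89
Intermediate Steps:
o = 7
((o - 3)² + 1/(-135 - 154))² = ((7 - 3)² + 1/(-135 - 154))² = (4² + 1/(-289))² = (16 - 1/289)² = (4623/289)² = 21372129/83521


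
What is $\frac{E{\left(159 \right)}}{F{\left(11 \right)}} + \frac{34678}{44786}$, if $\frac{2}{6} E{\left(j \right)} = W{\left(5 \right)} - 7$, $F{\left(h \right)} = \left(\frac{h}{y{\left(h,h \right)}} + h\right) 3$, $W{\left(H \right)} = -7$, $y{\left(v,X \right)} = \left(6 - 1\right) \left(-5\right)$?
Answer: $- \frac{232861}{422268} \approx -0.55145$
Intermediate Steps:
$y{\left(v,X \right)} = -25$ ($y{\left(v,X \right)} = 5 \left(-5\right) = -25$)
$F{\left(h \right)} = \frac{72 h}{25}$ ($F{\left(h \right)} = \left(\frac{h}{-25} + h\right) 3 = \left(h \left(- \frac{1}{25}\right) + h\right) 3 = \left(- \frac{h}{25} + h\right) 3 = \frac{24 h}{25} \cdot 3 = \frac{72 h}{25}$)
$E{\left(j \right)} = -42$ ($E{\left(j \right)} = 3 \left(-7 - 7\right) = 3 \left(-14\right) = -42$)
$\frac{E{\left(159 \right)}}{F{\left(11 \right)}} + \frac{34678}{44786} = - \frac{42}{\frac{72}{25} \cdot 11} + \frac{34678}{44786} = - \frac{42}{\frac{792}{25}} + 34678 \cdot \frac{1}{44786} = \left(-42\right) \frac{25}{792} + \frac{2477}{3199} = - \frac{175}{132} + \frac{2477}{3199} = - \frac{232861}{422268}$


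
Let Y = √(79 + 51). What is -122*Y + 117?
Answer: 117 - 122*√130 ≈ -1274.0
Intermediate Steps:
Y = √130 ≈ 11.402
-122*Y + 117 = -122*√130 + 117 = 117 - 122*√130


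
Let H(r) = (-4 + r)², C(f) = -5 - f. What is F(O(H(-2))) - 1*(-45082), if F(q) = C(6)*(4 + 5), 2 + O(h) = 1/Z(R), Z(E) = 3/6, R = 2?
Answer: 44983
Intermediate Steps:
Z(E) = ½ (Z(E) = 3*(⅙) = ½)
O(h) = 0 (O(h) = -2 + 1/(½) = -2 + 2 = 0)
F(q) = -99 (F(q) = (-5 - 1*6)*(4 + 5) = (-5 - 6)*9 = -11*9 = -99)
F(O(H(-2))) - 1*(-45082) = -99 - 1*(-45082) = -99 + 45082 = 44983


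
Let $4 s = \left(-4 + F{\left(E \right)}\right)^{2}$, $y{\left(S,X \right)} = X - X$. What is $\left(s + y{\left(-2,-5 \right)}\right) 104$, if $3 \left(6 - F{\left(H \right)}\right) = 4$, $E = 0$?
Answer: $\frac{104}{9} \approx 11.556$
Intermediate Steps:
$y{\left(S,X \right)} = 0$
$F{\left(H \right)} = \frac{14}{3}$ ($F{\left(H \right)} = 6 - \frac{4}{3} = \frac{14}{3}$)
$s = \frac{1}{9}$ ($s = \frac{\left(-4 + \frac{14}{3}\right)^{2}}{4} = \frac{\left(\frac{2}{3}\right)^{2}}{4} = \frac{1}{4} \cdot \frac{4}{9} = \frac{1}{9} \approx 0.11111$)
$\left(s + y{\left(-2,-5 \right)}\right) 104 = \left(\frac{1}{9} + 0\right) 104 = \frac{1}{9} \cdot 104 = \frac{104}{9}$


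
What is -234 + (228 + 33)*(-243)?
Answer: -63657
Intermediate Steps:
-234 + (228 + 33)*(-243) = -234 + 261*(-243) = -234 - 63423 = -63657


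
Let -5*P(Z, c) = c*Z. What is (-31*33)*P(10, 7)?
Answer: 14322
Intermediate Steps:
P(Z, c) = -Z*c/5 (P(Z, c) = -c*Z/5 = -Z*c/5)
(-31*33)*P(10, 7) = (-31*33)*(-⅕*10*7) = -1023*(-14) = 14322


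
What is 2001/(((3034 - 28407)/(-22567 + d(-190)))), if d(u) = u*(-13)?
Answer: 40214097/25373 ≈ 1584.9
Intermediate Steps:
d(u) = -13*u
2001/(((3034 - 28407)/(-22567 + d(-190)))) = 2001/(((3034 - 28407)/(-22567 - 13*(-190)))) = 2001/((-25373/(-22567 + 2470))) = 2001/((-25373/(-20097))) = 2001/((-25373*(-1/20097))) = 2001/(25373/20097) = 2001*(20097/25373) = 40214097/25373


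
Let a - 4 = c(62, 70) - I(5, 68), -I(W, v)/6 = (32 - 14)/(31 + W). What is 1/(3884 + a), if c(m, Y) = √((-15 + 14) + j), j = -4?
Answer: 3891/15139886 - I*√5/15139886 ≈ 0.000257 - 1.4769e-7*I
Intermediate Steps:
c(m, Y) = I*√5 (c(m, Y) = √((-15 + 14) - 4) = √(-1 - 4) = √(-5) = I*√5)
I(W, v) = -108/(31 + W) (I(W, v) = -6*(32 - 14)/(31 + W) = -108/(31 + W))
a = 7 + I*√5 (a = 4 + (I*√5 - (-108)/(31 + 5)) = 4 + (I*√5 - (-108)/36) = 4 + (I*√5 - 1*(-3)) = 4 + (I*√5 + 3) = 4 + (3 + I*√5) = 7 + I*√5 ≈ 7.0 + 2.2361*I)
1/(3884 + a) = 1/(3884 + (7 + I*√5)) = 1/(3891 + I*√5)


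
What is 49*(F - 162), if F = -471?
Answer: -31017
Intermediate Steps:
49*(F - 162) = 49*(-471 - 162) = 49*(-633) = -31017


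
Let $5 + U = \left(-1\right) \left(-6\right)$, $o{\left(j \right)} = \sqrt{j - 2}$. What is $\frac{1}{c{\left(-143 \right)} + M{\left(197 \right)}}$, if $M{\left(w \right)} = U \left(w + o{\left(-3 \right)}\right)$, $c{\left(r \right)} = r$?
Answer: $\frac{54}{2921} - \frac{i \sqrt{5}}{2921} \approx 0.018487 - 0.00076551 i$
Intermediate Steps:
$o{\left(j \right)} = \sqrt{-2 + j}$
$U = 1$ ($U = -5 - -6 = -5 + 6 = 1$)
$M{\left(w \right)} = w + i \sqrt{5}$ ($M{\left(w \right)} = 1 \left(w + \sqrt{-2 - 3}\right) = 1 \left(w + \sqrt{-5}\right) = 1 \left(w + i \sqrt{5}\right) = w + i \sqrt{5}$)
$\frac{1}{c{\left(-143 \right)} + M{\left(197 \right)}} = \frac{1}{-143 + \left(197 + i \sqrt{5}\right)} = \frac{1}{54 + i \sqrt{5}}$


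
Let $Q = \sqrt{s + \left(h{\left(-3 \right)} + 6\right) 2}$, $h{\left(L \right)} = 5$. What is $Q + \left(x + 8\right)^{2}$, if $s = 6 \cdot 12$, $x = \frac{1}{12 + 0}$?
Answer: $\frac{9409}{144} + \sqrt{94} \approx 75.036$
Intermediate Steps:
$x = \frac{1}{12} \approx 0.083333$
$s = 72$
$Q = \sqrt{94}$ ($Q = \sqrt{72 + \left(5 + 6\right) 2} = \sqrt{72 + 11 \cdot 2} = \sqrt{72 + 22} = \sqrt{94} \approx 9.6954$)
$Q + \left(x + 8\right)^{2} = \sqrt{94} + \left(\frac{1}{12} + 8\right)^{2} = \sqrt{94} + \left(\frac{97}{12}\right)^{2} = \sqrt{94} + \frac{9409}{144} = \frac{9409}{144} + \sqrt{94}$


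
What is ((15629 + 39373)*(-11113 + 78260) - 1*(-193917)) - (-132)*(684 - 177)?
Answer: 3693480135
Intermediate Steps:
((15629 + 39373)*(-11113 + 78260) - 1*(-193917)) - (-132)*(684 - 177) = (55002*67147 + 193917) - (-132)*507 = (3693219294 + 193917) - 1*(-66924) = 3693413211 + 66924 = 3693480135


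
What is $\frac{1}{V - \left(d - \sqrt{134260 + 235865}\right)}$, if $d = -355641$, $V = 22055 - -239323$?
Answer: $\frac{205673}{126904025412} - \frac{5 \sqrt{1645}}{126904025412} \approx 1.6191 \cdot 10^{-6}$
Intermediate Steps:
$V = 261378$ ($V = 22055 + 239323 = 261378$)
$\frac{1}{V - \left(d - \sqrt{134260 + 235865}\right)} = \frac{1}{261378 + \left(\sqrt{134260 + 235865} - -355641\right)} = \frac{1}{261378 + \left(\sqrt{370125} + 355641\right)} = \frac{1}{261378 + \left(15 \sqrt{1645} + 355641\right)} = \frac{1}{261378 + \left(355641 + 15 \sqrt{1645}\right)} = \frac{1}{617019 + 15 \sqrt{1645}}$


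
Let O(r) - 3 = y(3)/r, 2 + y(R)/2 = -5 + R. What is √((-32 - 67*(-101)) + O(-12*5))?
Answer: 4*√94755/15 ≈ 82.086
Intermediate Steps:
y(R) = -14 + 2*R (y(R) = -4 + 2*(-5 + R) = -4 + (-10 + 2*R) = -14 + 2*R)
O(r) = 3 - 8/r (O(r) = 3 + (-14 + 2*3)/r = 3 + (-14 + 6)/r = 3 - 8/r)
√((-32 - 67*(-101)) + O(-12*5)) = √((-32 - 67*(-101)) + (3 - 8/((-12*5)))) = √((-32 + 6767) + (3 - 8/(-60))) = √(6735 + (3 - 8*(-1/60))) = √(6735 + (3 + 2/15)) = √(6735 + 47/15) = √(101072/15) = 4*√94755/15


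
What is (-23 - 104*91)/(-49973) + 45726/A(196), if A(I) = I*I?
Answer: 189251285/137125912 ≈ 1.3801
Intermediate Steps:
A(I) = I**2
(-23 - 104*91)/(-49973) + 45726/A(196) = (-23 - 104*91)/(-49973) + 45726/(196**2) = (-23 - 9464)*(-1/49973) + 45726/38416 = -9487*(-1/49973) + 45726*(1/38416) = 9487/49973 + 22863/19208 = 189251285/137125912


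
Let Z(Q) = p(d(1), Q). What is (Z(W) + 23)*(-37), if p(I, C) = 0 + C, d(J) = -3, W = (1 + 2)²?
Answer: -1184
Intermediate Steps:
W = 9 (W = 3² = 9)
p(I, C) = C
Z(Q) = Q
(Z(W) + 23)*(-37) = (9 + 23)*(-37) = 32*(-37) = -1184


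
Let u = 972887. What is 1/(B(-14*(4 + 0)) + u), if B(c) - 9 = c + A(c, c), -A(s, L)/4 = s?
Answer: 1/973064 ≈ 1.0277e-6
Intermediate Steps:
A(s, L) = -4*s
B(c) = 9 - 3*c (B(c) = 9 + (c - 4*c) = 9 - 3*c)
1/(B(-14*(4 + 0)) + u) = 1/((9 - (-42)*(4 + 0)) + 972887) = 1/((9 - (-42)*4) + 972887) = 1/((9 - 3*(-56)) + 972887) = 1/((9 + 168) + 972887) = 1/(177 + 972887) = 1/973064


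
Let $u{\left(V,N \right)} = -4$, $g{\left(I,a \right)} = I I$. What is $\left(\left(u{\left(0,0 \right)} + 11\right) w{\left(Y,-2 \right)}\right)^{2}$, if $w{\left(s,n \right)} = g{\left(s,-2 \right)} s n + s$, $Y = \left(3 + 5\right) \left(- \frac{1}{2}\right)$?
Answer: $753424$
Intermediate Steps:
$g{\left(I,a \right)} = I^{2}$
$Y = -4$ ($Y = 8 \left(\left(-1\right) \frac{1}{2}\right) = 8 \left(- \frac{1}{2}\right) = -4$)
$w{\left(s,n \right)} = s + n s^{3}$ ($w{\left(s,n \right)} = s^{2} s n + s = s^{3} n + s = n s^{3} + s = s + n s^{3}$)
$\left(\left(u{\left(0,0 \right)} + 11\right) w{\left(Y,-2 \right)}\right)^{2} = \left(\left(-4 + 11\right) \left(-4 - 2 \left(-4\right)^{3}\right)\right)^{2} = \left(7 \left(-4 - -128\right)\right)^{2} = \left(7 \left(-4 + 128\right)\right)^{2} = \left(7 \cdot 124\right)^{2} = 868^{2} = 753424$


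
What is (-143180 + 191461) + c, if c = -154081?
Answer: -105800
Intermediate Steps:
(-143180 + 191461) + c = (-143180 + 191461) - 154081 = 48281 - 154081 = -105800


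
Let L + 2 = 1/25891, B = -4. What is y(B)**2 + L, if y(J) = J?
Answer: 362475/25891 ≈ 14.000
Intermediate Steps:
L = -51781/25891 (L = -2 + 1/25891 = -51781/25891 ≈ -2.0000)
y(B)**2 + L = (-4)**2 - 51781/25891 = 16 - 51781/25891 = 362475/25891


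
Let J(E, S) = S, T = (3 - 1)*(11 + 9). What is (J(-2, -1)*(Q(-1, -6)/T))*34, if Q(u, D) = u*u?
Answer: -17/20 ≈ -0.85000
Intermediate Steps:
T = 40 (T = 2*20 = 40)
Q(u, D) = u²
(J(-2, -1)*(Q(-1, -6)/T))*34 = -(-1)²/40*34 = -1/40*34 = -17/20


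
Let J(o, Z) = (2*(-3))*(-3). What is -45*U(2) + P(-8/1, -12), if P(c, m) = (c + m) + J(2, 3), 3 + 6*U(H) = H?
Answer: 11/2 ≈ 5.5000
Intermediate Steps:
J(o, Z) = 18 (J(o, Z) = -6*(-3) = 18)
U(H) = -½ + H/6
P(c, m) = 18 + c + m (P(c, m) = (c + m) + 18 = 18 + c + m)
-45*U(2) + P(-8/1, -12) = -45*(-½ + (⅙)*2) + (18 - 8/1 - 12) = -45*(-½ + ⅓) + (18 - 8*1 - 12) = -45*(-⅙) + (18 - 8 - 12) = 15/2 - 2 = 11/2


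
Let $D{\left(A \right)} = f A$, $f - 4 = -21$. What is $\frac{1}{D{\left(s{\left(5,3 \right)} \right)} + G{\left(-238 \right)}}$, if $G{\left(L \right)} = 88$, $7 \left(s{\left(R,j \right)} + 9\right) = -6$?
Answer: $\frac{7}{1789} \approx 0.0039128$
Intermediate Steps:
$f = -17$ ($f = 4 - 21 = -17$)
$s{\left(R,j \right)} = - \frac{69}{7}$ ($s{\left(R,j \right)} = -9 + \frac{1}{7} \left(-6\right) = -9 - \frac{6}{7} = - \frac{69}{7}$)
$D{\left(A \right)} = - 17 A$
$\frac{1}{D{\left(s{\left(5,3 \right)} \right)} + G{\left(-238 \right)}} = \frac{1}{\left(-17\right) \left(- \frac{69}{7}\right) + 88} = \frac{1}{\frac{1173}{7} + 88} = \frac{1}{\frac{1789}{7}} = \frac{7}{1789}$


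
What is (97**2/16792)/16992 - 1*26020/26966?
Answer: -3712012067093/3847099859712 ≈ -0.96489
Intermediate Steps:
(97**2/16792)/16992 - 1*26020/26966 = (9409*(1/16792))*(1/16992) - 26020*1/26966 = (9409/16792)*(1/16992) - 13010/13483 = 9409/285329664 - 13010/13483 = -3712012067093/3847099859712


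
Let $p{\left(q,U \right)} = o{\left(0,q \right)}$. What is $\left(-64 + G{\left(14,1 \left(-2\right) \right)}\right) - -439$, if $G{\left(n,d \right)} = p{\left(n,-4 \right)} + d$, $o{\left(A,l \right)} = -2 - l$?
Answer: $357$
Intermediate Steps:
$p{\left(q,U \right)} = -2 - q$
$G{\left(n,d \right)} = -2 + d - n$ ($G{\left(n,d \right)} = \left(-2 - n\right) + d = -2 + d - n$)
$\left(-64 + G{\left(14,1 \left(-2\right) \right)}\right) - -439 = \left(-64 - 18\right) - -439 = \left(-64 - 18\right) + 439 = -82 + 439 = 357$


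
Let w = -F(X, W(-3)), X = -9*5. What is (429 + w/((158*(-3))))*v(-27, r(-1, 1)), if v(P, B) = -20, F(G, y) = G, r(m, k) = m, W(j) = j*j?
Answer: -677670/79 ≈ -8578.1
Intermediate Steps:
W(j) = j**2
X = -45
w = 45 (w = -1*(-45) = 45)
(429 + w/((158*(-3))))*v(-27, r(-1, 1)) = (429 + 45/((158*(-3))))*(-20) = (429 + 45/(-474))*(-20) = (429 + 45*(-1/474))*(-20) = (429 - 15/158)*(-20) = (67767/158)*(-20) = -677670/79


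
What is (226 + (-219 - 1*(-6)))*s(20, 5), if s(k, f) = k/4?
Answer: 65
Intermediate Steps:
s(k, f) = k/4 (s(k, f) = k*(¼) = k/4)
(226 + (-219 - 1*(-6)))*s(20, 5) = (226 + (-219 - 1*(-6)))*((¼)*20) = (226 + (-219 + 6))*5 = (226 - 213)*5 = 13*5 = 65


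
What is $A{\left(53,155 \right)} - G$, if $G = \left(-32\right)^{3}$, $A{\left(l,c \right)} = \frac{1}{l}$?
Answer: $\frac{1736705}{53} \approx 32768.0$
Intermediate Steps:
$G = -32768$
$A{\left(53,155 \right)} - G = \frac{1}{53} - -32768 = \frac{1}{53} + 32768 = \frac{1736705}{53}$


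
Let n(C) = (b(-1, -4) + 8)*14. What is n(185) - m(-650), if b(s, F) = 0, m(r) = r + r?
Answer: 1412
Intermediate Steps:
m(r) = 2*r
n(C) = 112 (n(C) = (0 + 8)*14 = 8*14 = 112)
n(185) - m(-650) = 112 - 2*(-650) = 112 - 1*(-1300) = 112 + 1300 = 1412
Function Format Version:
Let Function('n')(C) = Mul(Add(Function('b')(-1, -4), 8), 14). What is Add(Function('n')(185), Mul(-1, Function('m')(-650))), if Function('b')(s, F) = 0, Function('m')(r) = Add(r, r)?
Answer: 1412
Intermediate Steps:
Function('m')(r) = Mul(2, r)
Function('n')(C) = 112 (Function('n')(C) = Mul(Add(0, 8), 14) = Mul(8, 14) = 112)
Add(Function('n')(185), Mul(-1, Function('m')(-650))) = Add(112, Mul(-1, Mul(2, -650))) = Add(112, Mul(-1, -1300)) = Add(112, 1300) = 1412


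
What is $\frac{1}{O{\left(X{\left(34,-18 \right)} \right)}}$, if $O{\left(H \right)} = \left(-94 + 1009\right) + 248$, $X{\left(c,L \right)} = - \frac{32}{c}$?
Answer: $\frac{1}{1163} \approx 0.00085985$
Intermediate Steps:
$O{\left(H \right)} = 1163$ ($O{\left(H \right)} = 915 + 248 = 1163$)
$\frac{1}{O{\left(X{\left(34,-18 \right)} \right)}} = \frac{1}{1163}$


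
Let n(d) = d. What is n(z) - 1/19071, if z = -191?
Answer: -3642562/19071 ≈ -191.00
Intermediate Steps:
n(z) - 1/19071 = -191 - 1/19071 = -3642562/19071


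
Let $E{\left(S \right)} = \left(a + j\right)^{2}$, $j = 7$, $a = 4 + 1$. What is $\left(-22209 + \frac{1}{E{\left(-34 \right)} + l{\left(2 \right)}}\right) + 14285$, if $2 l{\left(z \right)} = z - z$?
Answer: $- \frac{1141055}{144} \approx -7924.0$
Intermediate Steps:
$a = 5$
$E{\left(S \right)} = 144$ ($E{\left(S \right)} = \left(5 + 7\right)^{2} = 12^{2} = 144$)
$l{\left(z \right)} = 0$ ($l{\left(z \right)} = \frac{z - z}{2} = \frac{1}{2} \cdot 0 = 0$)
$\left(-22209 + \frac{1}{E{\left(-34 \right)} + l{\left(2 \right)}}\right) + 14285 = \left(-22209 + \frac{1}{144 + 0}\right) + 14285 = \left(-22209 + \frac{1}{144}\right) + 14285 = - \frac{3198095}{144} + 14285 = - \frac{1141055}{144}$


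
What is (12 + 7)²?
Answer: 361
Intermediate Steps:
(12 + 7)² = 19² = 361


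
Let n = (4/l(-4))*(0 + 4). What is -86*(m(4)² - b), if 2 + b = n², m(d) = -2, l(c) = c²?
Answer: -430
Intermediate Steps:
n = 1 (n = (4/((-4)²))*(0 + 4) = (4/16)*4 = (4*(1/16))*4 = (¼)*4 = 1)
b = -1 (b = -2 + 1² = -2 + 1 = -1)
-86*(m(4)² - b) = -86*((-2)² - 1*(-1)) = -86*(4 + 1) = -86*5 = -430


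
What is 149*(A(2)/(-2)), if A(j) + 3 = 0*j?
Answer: 447/2 ≈ 223.50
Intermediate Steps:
A(j) = -3 (A(j) = -3 + 0*j = -3 + 0 = -3)
149*(A(2)/(-2)) = 149*(-3/(-2)) = 149*(-3*(-1/2)) = 149*(3/2) = 447/2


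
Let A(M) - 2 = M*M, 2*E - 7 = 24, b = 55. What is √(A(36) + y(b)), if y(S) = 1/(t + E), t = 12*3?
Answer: 8*√215167/103 ≈ 36.028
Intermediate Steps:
E = 31/2 (E = 7/2 + (½)*24 = 7/2 + 12 = 31/2 ≈ 15.500)
t = 36
A(M) = 2 + M² (A(M) = 2 + M*M = 2 + M²)
y(S) = 2/103 (y(S) = 1/(36 + 31/2) = 1/(103/2) = 2/103)
√(A(36) + y(b)) = √((2 + 36²) + 2/103) = √((2 + 1296) + 2/103) = √(1298 + 2/103) = √(133696/103) = 8*√215167/103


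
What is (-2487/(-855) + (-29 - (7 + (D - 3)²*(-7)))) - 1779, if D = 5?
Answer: -508466/285 ≈ -1784.1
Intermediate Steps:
(-2487/(-855) + (-29 - (7 + (D - 3)²*(-7)))) - 1779 = (-2487/(-855) + (-29 - (7 + (5 - 3)²*(-7)))) - 1779 = (-2487*(-1/855) + (-29 - (7 + 2²*(-7)))) - 1779 = (829/285 + (-29 - (7 + 4*(-7)))) - 1779 = (829/285 + (-29 - (7 - 28))) - 1779 = (829/285 + (-29 - 1*(-21))) - 1779 = (829/285 + (-29 + 21)) - 1779 = (829/285 - 8) - 1779 = -1451/285 - 1779 = -508466/285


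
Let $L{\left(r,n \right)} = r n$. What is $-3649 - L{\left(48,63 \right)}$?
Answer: $-6673$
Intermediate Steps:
$L{\left(r,n \right)} = n r$
$-3649 - L{\left(48,63 \right)} = -3649 - 63 \cdot 48 = -3649 - 3024 = -6673$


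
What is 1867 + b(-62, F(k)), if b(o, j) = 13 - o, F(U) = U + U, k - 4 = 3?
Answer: 1942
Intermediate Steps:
k = 7 (k = 4 + 3 = 7)
F(U) = 2*U
1867 + b(-62, F(k)) = 1867 + (13 - 1*(-62)) = 1867 + (13 + 62) = 1867 + 75 = 1942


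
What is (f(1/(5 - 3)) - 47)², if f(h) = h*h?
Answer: 34969/16 ≈ 2185.6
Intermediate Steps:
f(h) = h²
(f(1/(5 - 3)) - 47)² = ((1/(5 - 3))² - 47)² = ((1/2)² - 47)² = ((½)² - 47)² = (¼ - 47)² = (-187/4)² = 34969/16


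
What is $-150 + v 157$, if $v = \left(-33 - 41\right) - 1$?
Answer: $-11925$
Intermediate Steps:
$v = -75$ ($v = -74 - 1 = -75$)
$-150 + v 157 = -150 - 11775 = -11925$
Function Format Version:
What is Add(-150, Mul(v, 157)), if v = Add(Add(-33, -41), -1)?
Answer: -11925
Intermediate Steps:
v = -75 (v = Add(-74, -1) = -75)
Add(-150, Mul(v, 157)) = Add(-150, Mul(-75, 157)) = Add(-150, -11775) = -11925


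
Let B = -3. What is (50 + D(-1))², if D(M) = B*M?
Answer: 2809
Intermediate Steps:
D(M) = -3*M
(50 + D(-1))² = (50 - 3*(-1))² = (50 + 3)² = 53² = 2809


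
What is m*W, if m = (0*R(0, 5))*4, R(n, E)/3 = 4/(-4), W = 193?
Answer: 0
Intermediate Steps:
R(n, E) = -3 (R(n, E) = 3*(4/(-4)) = 3*(4*(-¼)) = 3*(-1) = -3)
m = 0 (m = (0*(-3))*4 = 0*4 = 0)
m*W = 0*193 = 0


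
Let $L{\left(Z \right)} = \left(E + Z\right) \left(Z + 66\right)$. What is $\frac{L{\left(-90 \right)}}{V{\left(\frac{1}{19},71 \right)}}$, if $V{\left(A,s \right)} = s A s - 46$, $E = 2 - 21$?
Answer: $\frac{16568}{1389} \approx 11.928$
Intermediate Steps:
$E = -19$
$L{\left(Z \right)} = \left(-19 + Z\right) \left(66 + Z\right)$ ($L{\left(Z \right)} = \left(-19 + Z\right) \left(Z + 66\right) = \left(-19 + Z\right) \left(66 + Z\right)$)
$V{\left(A,s \right)} = -46 + A s^{2}$ ($V{\left(A,s \right)} = A s s - 46 = A s^{2} - 46 = -46 + A s^{2}$)
$\frac{L{\left(-90 \right)}}{V{\left(\frac{1}{19},71 \right)}} = \frac{-1254 + \left(-90\right)^{2} + 47 \left(-90\right)}{-46 + \frac{71^{2}}{19}} = \frac{-1254 + 8100 - 4230}{-46 + \frac{1}{19} \cdot 5041} = \frac{2616}{-46 + \frac{5041}{19}} = \frac{2616}{\frac{4167}{19}} = 2616 \cdot \frac{19}{4167} = \frac{16568}{1389}$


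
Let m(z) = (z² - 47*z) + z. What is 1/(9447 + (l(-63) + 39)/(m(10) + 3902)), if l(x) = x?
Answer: 1771/16730625 ≈ 0.00010585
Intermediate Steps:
m(z) = z² - 46*z
1/(9447 + (l(-63) + 39)/(m(10) + 3902)) = 1/(9447 + (-63 + 39)/(10*(-46 + 10) + 3902)) = 1/(9447 - 24/(10*(-36) + 3902)) = 1/(9447 - 24/(-360 + 3902)) = 1/(9447 - 24/3542) = 1/(9447 - 24*1/3542) = 1/(9447 - 12/1771) = 1/(16730625/1771) = 1771/16730625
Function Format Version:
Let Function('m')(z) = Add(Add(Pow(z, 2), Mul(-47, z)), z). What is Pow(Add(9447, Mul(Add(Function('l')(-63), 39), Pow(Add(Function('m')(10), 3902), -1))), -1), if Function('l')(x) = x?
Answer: Rational(1771, 16730625) ≈ 0.00010585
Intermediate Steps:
Function('m')(z) = Add(Pow(z, 2), Mul(-46, z))
Pow(Add(9447, Mul(Add(Function('l')(-63), 39), Pow(Add(Function('m')(10), 3902), -1))), -1) = Pow(Add(9447, Mul(Add(-63, 39), Pow(Add(Mul(10, Add(-46, 10)), 3902), -1))), -1) = Pow(Add(9447, Mul(-24, Pow(Add(Mul(10, -36), 3902), -1))), -1) = Pow(Add(9447, Mul(-24, Pow(Add(-360, 3902), -1))), -1) = Pow(Add(9447, Mul(-24, Pow(3542, -1))), -1) = Pow(Add(9447, Mul(-24, Rational(1, 3542))), -1) = Pow(Add(9447, Rational(-12, 1771)), -1) = Pow(Rational(16730625, 1771), -1) = Rational(1771, 16730625)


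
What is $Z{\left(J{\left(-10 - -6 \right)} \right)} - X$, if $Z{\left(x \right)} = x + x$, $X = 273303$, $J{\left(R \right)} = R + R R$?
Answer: $-273279$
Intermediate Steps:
$J{\left(R \right)} = R + R^{2}$
$Z{\left(x \right)} = 2 x$
$Z{\left(J{\left(-10 - -6 \right)} \right)} - X = 2 \left(-10 - -6\right) \left(1 - 4\right) - 273303 = 2 \left(-10 + 6\right) \left(1 + \left(-10 + 6\right)\right) - 273303 = 2 \left(- 4 \left(1 - 4\right)\right) - 273303 = 2 \left(\left(-4\right) \left(-3\right)\right) - 273303 = 2 \cdot 12 - 273303 = 24 - 273303 = -273279$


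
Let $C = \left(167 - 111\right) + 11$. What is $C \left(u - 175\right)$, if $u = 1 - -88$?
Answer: $-5762$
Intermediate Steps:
$C = 67$ ($C = 56 + 11 = 67$)
$u = 89$ ($u = 1 + 88 = 89$)
$C \left(u - 175\right) = 67 \left(89 - 175\right) = 67 \left(-86\right) = -5762$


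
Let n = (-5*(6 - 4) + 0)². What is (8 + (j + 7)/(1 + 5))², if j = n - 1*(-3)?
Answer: 6241/9 ≈ 693.44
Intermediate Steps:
n = 100 (n = (-5*2 + 0)² = (-10 + 0)² = (-10)² = 100)
j = 103 (j = 100 - 1*(-3) = 100 + 3 = 103)
(8 + (j + 7)/(1 + 5))² = (8 + (103 + 7)/(1 + 5))² = (8 + 110/6)² = (8 + 110*(⅙))² = (8 + 55/3)² = (79/3)² = 6241/9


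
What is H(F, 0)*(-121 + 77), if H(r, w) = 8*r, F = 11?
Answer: -3872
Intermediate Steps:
H(F, 0)*(-121 + 77) = (8*11)*(-121 + 77) = 88*(-44) = -3872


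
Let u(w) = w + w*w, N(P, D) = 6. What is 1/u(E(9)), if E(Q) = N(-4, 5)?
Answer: 1/42 ≈ 0.023810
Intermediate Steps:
E(Q) = 6
u(w) = w + w²
1/u(E(9)) = 1/(6*(1 + 6)) = 1/(6*7) = 1/42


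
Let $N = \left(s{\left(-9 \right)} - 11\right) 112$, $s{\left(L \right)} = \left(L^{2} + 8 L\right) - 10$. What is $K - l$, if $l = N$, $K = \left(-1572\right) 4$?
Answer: $-4944$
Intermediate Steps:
$s{\left(L \right)} = -10 + L^{2} + 8 L$
$N = -1344$ ($N = \left(\left(-10 + \left(-9\right)^{2} + 8 \left(-9\right)\right) - 11\right) 112 = \left(\left(-10 + 81 - 72\right) - 11\right) 112 = \left(-1 - 11\right) 112 = \left(-12\right) 112 = -1344$)
$K = -6288$
$l = -1344$
$K - l = -6288 - -1344 = -6288 + 1344 = -4944$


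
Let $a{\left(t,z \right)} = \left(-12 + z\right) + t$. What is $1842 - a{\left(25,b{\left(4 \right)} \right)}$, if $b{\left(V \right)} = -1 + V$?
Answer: $1826$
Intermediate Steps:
$a{\left(t,z \right)} = -12 + t + z$
$1842 - a{\left(25,b{\left(4 \right)} \right)} = 1842 - \left(-12 + 25 + \left(-1 + 4\right)\right) = 1842 - \left(-12 + 25 + 3\right) = 1842 - 16 = 1826$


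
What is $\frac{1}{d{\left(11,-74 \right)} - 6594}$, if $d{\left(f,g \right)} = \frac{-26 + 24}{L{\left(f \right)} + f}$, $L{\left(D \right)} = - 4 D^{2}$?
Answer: $- \frac{473}{3118960} \approx -0.00015165$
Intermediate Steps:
$d{\left(f,g \right)} = - \frac{2}{f - 4 f^{2}}$ ($d{\left(f,g \right)} = \frac{-26 + 24}{- 4 f^{2} + f} = - \frac{2}{f - 4 f^{2}}$)
$\frac{1}{d{\left(11,-74 \right)} - 6594} = \frac{1}{\frac{2}{11 \left(-1 + 4 \cdot 11\right)} - 6594} = \frac{1}{2 \cdot \frac{1}{11} \frac{1}{-1 + 44} - 6594} = \frac{1}{2 \cdot \frac{1}{11} \cdot \frac{1}{43} - 6594} = \frac{1}{\frac{2}{473} - 6594} = \frac{1}{- \frac{3118960}{473}} = - \frac{473}{3118960}$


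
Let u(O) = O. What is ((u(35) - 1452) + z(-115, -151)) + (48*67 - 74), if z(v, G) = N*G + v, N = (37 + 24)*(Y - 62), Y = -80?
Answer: 1309572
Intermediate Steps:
N = -8662 (N = (37 + 24)*(-80 - 62) = 61*(-142) = -8662)
z(v, G) = v - 8662*G (z(v, G) = -8662*G + v = v - 8662*G)
((u(35) - 1452) + z(-115, -151)) + (48*67 - 74) = ((35 - 1452) + (-115 - 8662*(-151))) + (48*67 - 74) = (-1417 + (-115 + 1307962)) + (3216 - 74) = (-1417 + 1307847) + 3142 = 1306430 + 3142 = 1309572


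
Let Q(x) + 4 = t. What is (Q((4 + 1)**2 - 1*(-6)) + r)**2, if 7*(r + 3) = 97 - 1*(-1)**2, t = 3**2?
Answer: 12100/49 ≈ 246.94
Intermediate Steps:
t = 9
r = 75/7 (r = -3 + (97 - 1*(-1)**2)/7 = -3 + (97 - 1*1)/7 = -3 + (97 - 1)/7 = -3 + (1/7)*96 = -3 + 96/7 = 75/7 ≈ 10.714)
Q(x) = 5 (Q(x) = -4 + 9 = 5)
(Q((4 + 1)**2 - 1*(-6)) + r)**2 = (5 + 75/7)**2 = (110/7)**2 = 12100/49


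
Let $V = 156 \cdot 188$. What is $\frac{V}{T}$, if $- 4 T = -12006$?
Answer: $\frac{19552}{2001} \approx 9.7711$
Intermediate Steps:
$T = \frac{6003}{2}$ ($T = \left(- \frac{1}{4}\right) \left(-12006\right) = \frac{6003}{2} \approx 3001.5$)
$V = 29328$
$\frac{V}{T} = \frac{29328}{\frac{6003}{2}} = 29328 \cdot \frac{2}{6003} = \frac{19552}{2001}$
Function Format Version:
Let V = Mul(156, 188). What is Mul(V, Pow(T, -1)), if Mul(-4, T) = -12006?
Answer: Rational(19552, 2001) ≈ 9.7711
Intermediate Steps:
T = Rational(6003, 2) (T = Mul(Rational(-1, 4), -12006) = Rational(6003, 2) ≈ 3001.5)
V = 29328
Mul(V, Pow(T, -1)) = Mul(29328, Pow(Rational(6003, 2), -1)) = Mul(29328, Rational(2, 6003)) = Rational(19552, 2001)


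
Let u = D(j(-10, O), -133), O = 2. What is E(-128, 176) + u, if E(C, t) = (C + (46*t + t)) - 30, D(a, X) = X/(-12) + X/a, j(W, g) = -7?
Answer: 97729/12 ≈ 8144.1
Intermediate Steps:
D(a, X) = -X/12 + X/a (D(a, X) = X*(-1/12) + X/a = -X/12 + X/a)
u = 361/12 (u = -1/12*(-133) - 133/(-7) = 133/12 - 133*(-⅐) = 133/12 + 19 = 361/12 ≈ 30.083)
E(C, t) = -30 + C + 47*t (E(C, t) = (C + 47*t) - 30 = -30 + C + 47*t)
E(-128, 176) + u = (-30 - 128 + 47*176) + 361/12 = (-30 - 128 + 8272) + 361/12 = 8114 + 361/12 = 97729/12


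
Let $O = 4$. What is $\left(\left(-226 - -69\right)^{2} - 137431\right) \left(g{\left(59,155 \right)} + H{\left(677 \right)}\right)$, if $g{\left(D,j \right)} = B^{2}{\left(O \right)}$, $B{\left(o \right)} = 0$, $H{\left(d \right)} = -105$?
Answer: $11842110$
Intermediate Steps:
$g{\left(D,j \right)} = 0$ ($g{\left(D,j \right)} = 0^{2} = 0$)
$\left(\left(-226 - -69\right)^{2} - 137431\right) \left(g{\left(59,155 \right)} + H{\left(677 \right)}\right) = \left(\left(-226 - -69\right)^{2} - 137431\right) \left(0 - 105\right) = \left(\left(-226 + 69\right)^{2} - 137431\right) \left(-105\right) = \left(\left(-157\right)^{2} - 137431\right) \left(-105\right) = \left(24649 - 137431\right) \left(-105\right) = \left(-112782\right) \left(-105\right) = 11842110$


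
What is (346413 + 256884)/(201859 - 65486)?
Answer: 603297/136373 ≈ 4.4239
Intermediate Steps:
(346413 + 256884)/(201859 - 65486) = 603297/136373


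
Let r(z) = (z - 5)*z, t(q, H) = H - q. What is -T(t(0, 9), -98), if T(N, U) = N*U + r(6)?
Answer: 876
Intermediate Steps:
r(z) = z*(-5 + z) (r(z) = (-5 + z)*z = z*(-5 + z))
T(N, U) = 6 + N*U (T(N, U) = N*U + 6*(-5 + 6) = N*U + 6*1 = N*U + 6 = 6 + N*U)
-T(t(0, 9), -98) = -(6 + (9 - 1*0)*(-98)) = -(6 + (9 + 0)*(-98)) = -(6 + 9*(-98)) = -(6 - 882) = -1*(-876) = 876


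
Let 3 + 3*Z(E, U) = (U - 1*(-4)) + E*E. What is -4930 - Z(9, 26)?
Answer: -4966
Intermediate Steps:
Z(E, U) = ⅓ + U/3 + E²/3 (Z(E, U) = -1 + ((U - 1*(-4)) + E*E)/3 = -1 + ((U + 4) + E²)/3 = -1 + ((4 + U) + E²)/3 = -1 + (4 + U + E²)/3 = -1 + (4/3 + U/3 + E²/3) = ⅓ + U/3 + E²/3)
-4930 - Z(9, 26) = -4930 - (⅓ + (⅓)*26 + (⅓)*9²) = -4930 - (⅓ + 26/3 + (⅓)*81) = -4930 - (⅓ + 26/3 + 27) = -4930 - 1*36 = -4930 - 36 = -4966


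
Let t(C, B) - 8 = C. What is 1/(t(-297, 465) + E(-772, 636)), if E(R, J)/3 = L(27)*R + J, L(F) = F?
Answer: -1/60913 ≈ -1.6417e-5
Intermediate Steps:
t(C, B) = 8 + C
E(R, J) = 3*J + 81*R (E(R, J) = 3*(27*R + J) = 3*(J + 27*R) = 3*J + 81*R)
1/(t(-297, 465) + E(-772, 636)) = 1/((8 - 297) + (3*636 + 81*(-772))) = 1/(-289 + (1908 - 62532)) = 1/(-289 - 60624) = 1/(-60913) = -1/60913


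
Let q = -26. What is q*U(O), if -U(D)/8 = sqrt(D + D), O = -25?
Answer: 1040*I*sqrt(2) ≈ 1470.8*I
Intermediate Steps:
U(D) = -8*sqrt(2)*sqrt(D) (U(D) = -8*sqrt(D + D) = -8*sqrt(2)*sqrt(D))
q*U(O) = -(-208)*sqrt(2)*sqrt(-25) = -(-208)*sqrt(2)*5*I = -(-1040)*I*sqrt(2) = 1040*I*sqrt(2)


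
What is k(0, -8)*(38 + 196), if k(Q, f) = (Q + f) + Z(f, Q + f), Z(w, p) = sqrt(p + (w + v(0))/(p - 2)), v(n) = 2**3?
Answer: -1872 + 468*I*sqrt(2) ≈ -1872.0 + 661.85*I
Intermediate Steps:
v(n) = 8
Z(w, p) = sqrt(p + (8 + w)/(-2 + p)) (Z(w, p) = sqrt(p + (w + 8)/(p - 2)) = sqrt(p + (8 + w)/(-2 + p)))
k(Q, f) = Q + f + sqrt((8 + f + (Q + f)*(-2 + Q + f))/(-2 + Q + f)) (k(Q, f) = (Q + f) + sqrt((8 + f + (Q + f)*(-2 + (Q + f)))/(-2 + (Q + f))) = (Q + f) + sqrt((8 + f + (Q + f)*(-2 + Q + f))/(-2 + Q + f)) = Q + f + sqrt((8 + f + (Q + f)*(-2 + Q + f))/(-2 + Q + f)))
k(0, -8)*(38 + 196) = (0 - 8 + sqrt((8 - 8 + (0 - 8)*(-2 + 0 - 8))/(-2 + 0 - 8)))*(38 + 196) = (0 - 8 + sqrt((8 - 8 - 8*(-10))/(-10)))*234 = (0 - 8 + sqrt(-(8 - 8 + 80)/10))*234 = (0 - 8 + sqrt(-1/10*80))*234 = (0 - 8 + sqrt(-8))*234 = (0 - 8 + 2*I*sqrt(2))*234 = (-8 + 2*I*sqrt(2))*234 = -1872 + 468*I*sqrt(2)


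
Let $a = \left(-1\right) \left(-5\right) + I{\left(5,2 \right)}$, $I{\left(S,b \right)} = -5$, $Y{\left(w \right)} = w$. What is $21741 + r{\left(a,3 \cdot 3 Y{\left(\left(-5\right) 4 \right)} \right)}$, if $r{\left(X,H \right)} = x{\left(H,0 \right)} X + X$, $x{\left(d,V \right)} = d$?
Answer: $21741$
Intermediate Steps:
$a = 0$ ($a = \left(-1\right) \left(-5\right) - 5 = 5 - 5 = 0$)
$r{\left(X,H \right)} = X + H X$ ($r{\left(X,H \right)} = H X + X = X + H X$)
$21741 + r{\left(a,3 \cdot 3 Y{\left(\left(-5\right) 4 \right)} \right)} = 21741 + 0 \left(1 + 3 \cdot 3 \left(\left(-5\right) 4\right)\right) = 21741 + 0 \left(1 + 9 \left(-20\right)\right) = 21741 + 0 \left(1 - 180\right) = 21741 + 0 \left(-179\right) = 21741 + 0 = 21741$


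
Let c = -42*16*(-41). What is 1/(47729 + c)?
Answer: 1/75281 ≈ 1.3284e-5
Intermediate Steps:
c = 27552 (c = -672*(-41) = 27552)
1/(47729 + c) = 1/(47729 + 27552) = 1/75281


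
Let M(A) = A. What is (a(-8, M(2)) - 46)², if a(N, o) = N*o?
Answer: 3844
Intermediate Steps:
(a(-8, M(2)) - 46)² = (-8*2 - 46)² = (-16 - 46)² = (-62)² = 3844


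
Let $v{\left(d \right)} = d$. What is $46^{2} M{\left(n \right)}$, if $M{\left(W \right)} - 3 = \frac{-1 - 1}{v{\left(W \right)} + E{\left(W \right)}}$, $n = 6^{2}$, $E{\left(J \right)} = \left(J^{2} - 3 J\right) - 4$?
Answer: $\frac{1935082}{305} \approx 6344.5$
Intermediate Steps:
$E{\left(J \right)} = -4 + J^{2} - 3 J$
$n = 36$
$M{\left(W \right)} = 3 - \frac{2}{-4 + W^{2} - 2 W}$ ($M{\left(W \right)} = 3 + \frac{-1 - 1}{W - \left(4 - W^{2} + 3 W\right)} = 3 - \frac{2}{-4 + W^{2} - 2 W}$)
$46^{2} M{\left(n \right)} = 46^{2} \frac{14 - 3 \cdot 36^{2} + 6 \cdot 36}{4 - 36^{2} + 2 \cdot 36} = 2116 \frac{14 - 3888 + 216}{4 - 1296 + 72} = 2116 \frac{1}{-1220} \left(-3658\right) = 2116 \left(\left(- \frac{1}{1220}\right) \left(-3658\right)\right) = 2116 \cdot \frac{1829}{610} = \frac{1935082}{305}$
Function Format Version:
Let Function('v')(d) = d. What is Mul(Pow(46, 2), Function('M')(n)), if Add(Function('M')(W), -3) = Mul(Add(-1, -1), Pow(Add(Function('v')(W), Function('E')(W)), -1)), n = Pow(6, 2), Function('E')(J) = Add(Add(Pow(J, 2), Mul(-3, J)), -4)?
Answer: Rational(1935082, 305) ≈ 6344.5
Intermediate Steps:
Function('E')(J) = Add(-4, Pow(J, 2), Mul(-3, J))
n = 36
Function('M')(W) = Add(3, Mul(-2, Pow(Add(-4, Pow(W, 2), Mul(-2, W)), -1))) (Function('M')(W) = Add(3, Mul(Add(-1, -1), Pow(Add(W, Add(-4, Pow(W, 2), Mul(-3, W))), -1))) = Add(3, Mul(-2, Pow(Add(-4, Pow(W, 2), Mul(-2, W)), -1))))
Mul(Pow(46, 2), Function('M')(n)) = Mul(Pow(46, 2), Mul(Pow(Add(4, Mul(-1, Pow(36, 2)), Mul(2, 36)), -1), Add(14, Mul(-3, Pow(36, 2)), Mul(6, 36)))) = Mul(2116, Mul(Pow(Add(4, Mul(-1, 1296), 72), -1), Add(14, Mul(-3, 1296), 216))) = Mul(2116, Mul(Pow(Add(4, -1296, 72), -1), Add(14, -3888, 216))) = Mul(2116, Mul(Pow(-1220, -1), -3658)) = Mul(2116, Mul(Rational(-1, 1220), -3658)) = Mul(2116, Rational(1829, 610)) = Rational(1935082, 305)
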